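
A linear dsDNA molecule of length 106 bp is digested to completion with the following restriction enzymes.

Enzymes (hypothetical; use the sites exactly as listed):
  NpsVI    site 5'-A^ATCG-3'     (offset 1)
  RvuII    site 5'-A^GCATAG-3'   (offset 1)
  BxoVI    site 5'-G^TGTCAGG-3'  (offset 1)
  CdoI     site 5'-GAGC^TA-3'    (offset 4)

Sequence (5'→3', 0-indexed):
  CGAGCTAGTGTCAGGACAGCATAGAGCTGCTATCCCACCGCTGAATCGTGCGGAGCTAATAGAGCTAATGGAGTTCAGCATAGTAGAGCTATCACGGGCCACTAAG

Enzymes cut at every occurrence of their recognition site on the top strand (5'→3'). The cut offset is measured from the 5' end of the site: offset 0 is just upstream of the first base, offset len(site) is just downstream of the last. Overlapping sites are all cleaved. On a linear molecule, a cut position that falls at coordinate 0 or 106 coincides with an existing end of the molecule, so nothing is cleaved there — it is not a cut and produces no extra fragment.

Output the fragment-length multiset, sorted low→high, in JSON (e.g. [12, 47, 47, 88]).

Per-enzyme occurrences:
  NpsVI (AATCG, off=1): starts [43] → cuts [44]
  RvuII (AGCATAG, off=1): starts [17, 76] → cuts [18, 77]
  BxoVI (GTGTCAGG, off=1): starts [7] → cuts [8]
  CdoI (GAGCTA, off=4): starts [1, 52, 61, 85] → cuts [5, 56, 65, 89]

All cut coordinates (distinct, sorted): [5, 8, 18, 44, 56, 65, 77, 89]

Fragments:
  [0,5): 5 bp
  [5,8): 3 bp
  [8,18): 10 bp
  [18,44): 26 bp
  [44,56): 12 bp
  [56,65): 9 bp
  [65,77): 12 bp
  [77,89): 12 bp
  [89,106): 17 bp

[3,5,9,10,12,12,12,17,26]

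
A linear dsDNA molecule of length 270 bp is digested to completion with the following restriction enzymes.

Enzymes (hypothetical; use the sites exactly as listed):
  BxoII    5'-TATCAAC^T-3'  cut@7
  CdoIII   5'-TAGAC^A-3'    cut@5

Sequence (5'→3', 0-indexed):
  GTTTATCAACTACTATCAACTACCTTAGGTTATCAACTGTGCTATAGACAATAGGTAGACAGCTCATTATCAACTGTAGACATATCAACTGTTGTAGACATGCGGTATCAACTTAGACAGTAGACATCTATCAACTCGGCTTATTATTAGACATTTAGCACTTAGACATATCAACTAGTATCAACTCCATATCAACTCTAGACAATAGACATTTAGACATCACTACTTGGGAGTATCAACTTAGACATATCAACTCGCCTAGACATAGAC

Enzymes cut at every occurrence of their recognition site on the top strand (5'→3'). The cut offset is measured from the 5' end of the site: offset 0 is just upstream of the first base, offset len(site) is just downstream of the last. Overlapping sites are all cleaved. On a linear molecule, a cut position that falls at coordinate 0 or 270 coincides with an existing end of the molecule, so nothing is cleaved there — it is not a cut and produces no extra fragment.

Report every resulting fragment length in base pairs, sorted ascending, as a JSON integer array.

[6,6,6,7,7,7,7,8,8,8,8,10,10,10,10,10,10,11,11,12,13,14,15,17,17,22]

Scan for sites:
  BxoII TATCAACT/7: at [3, 13, 30, 67, 82, 105, 128, 168, 178, 189, 233, 247] ⇒ [10, 20, 37, 74, 89, 112, 135, 175, 185, 196, 240, 254]
  CdoIII TAGACA/5: at [44, 55, 76, 94, 113, 120, 147, 162, 198, 205, 213, 241, 259] ⇒ [49, 60, 81, 99, 118, 125, 152, 167, 203, 210, 218, 246, 264]

Pooled cuts: [10, 20, 37, 49, 60, 74, 81, 89, 99, 112, 118, 125, 135, 152, 167, 175, 185, 196, 203, 210, 218, 240, 246, 254, 264]

Fragments:
  [0,10): 10 bp
  [10,20): 10 bp
  [20,37): 17 bp
  [37,49): 12 bp
  [49,60): 11 bp
  [60,74): 14 bp
  [74,81): 7 bp
  [81,89): 8 bp
  [89,99): 10 bp
  [99,112): 13 bp
  [112,118): 6 bp
  [118,125): 7 bp
  [125,135): 10 bp
  [135,152): 17 bp
  [152,167): 15 bp
  [167,175): 8 bp
  [175,185): 10 bp
  [185,196): 11 bp
  [196,203): 7 bp
  [203,210): 7 bp
  [210,218): 8 bp
  [218,240): 22 bp
  [240,246): 6 bp
  [246,254): 8 bp
  [254,264): 10 bp
  [264,270): 6 bp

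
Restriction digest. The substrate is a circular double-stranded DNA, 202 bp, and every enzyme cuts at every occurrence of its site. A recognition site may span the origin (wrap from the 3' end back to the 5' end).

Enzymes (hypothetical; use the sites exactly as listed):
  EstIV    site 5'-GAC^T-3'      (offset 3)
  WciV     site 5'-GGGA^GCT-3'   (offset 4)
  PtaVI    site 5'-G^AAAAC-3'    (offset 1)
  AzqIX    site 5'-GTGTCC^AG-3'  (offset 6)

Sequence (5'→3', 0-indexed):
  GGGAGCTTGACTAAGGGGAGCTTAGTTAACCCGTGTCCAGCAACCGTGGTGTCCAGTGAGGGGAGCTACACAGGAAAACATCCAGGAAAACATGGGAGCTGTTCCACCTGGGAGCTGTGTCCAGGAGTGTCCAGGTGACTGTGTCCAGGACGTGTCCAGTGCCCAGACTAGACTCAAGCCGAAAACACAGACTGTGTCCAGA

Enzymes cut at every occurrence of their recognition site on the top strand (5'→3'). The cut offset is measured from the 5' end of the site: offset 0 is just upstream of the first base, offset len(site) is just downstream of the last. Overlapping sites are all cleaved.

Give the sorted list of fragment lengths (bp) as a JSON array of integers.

Site scan:
  EstIV (GACT, off=3): starts [8, 136, 165, 170, 189] → cuts [11, 139, 168, 173, 192]
  WciV (GGGAGCT, off=4): starts [0, 15, 60, 93, 109] → cuts [4, 19, 64, 97, 113]
  PtaVI (GAAAAC, off=1): starts [73, 85, 180] → cuts [74, 86, 181]
  AzqIX (GTGTCCAG, off=6): starts [32, 48, 116, 126, 140, 151, 193] → cuts [38, 54, 122, 132, 146, 157, 199]

All cut coordinates (distinct, sorted): [4, 11, 19, 38, 54, 64, 74, 86, 97, 113, 122, 132, 139, 146, 157, 168, 173, 181, 192, 199]

Fragment lengths:
  4→11: 7 bp
  11→19: 8 bp
  19→38: 19 bp
  38→54: 16 bp
  54→64: 10 bp
  64→74: 10 bp
  74→86: 12 bp
  86→97: 11 bp
  97→113: 16 bp
  113→122: 9 bp
  122→132: 10 bp
  132→139: 7 bp
  139→146: 7 bp
  146→157: 11 bp
  157→168: 11 bp
  168→173: 5 bp
  173→181: 8 bp
  181→192: 11 bp
  192→199: 7 bp
  199→4 (wrap): 202-199+4 = 7 bp

[5,7,7,7,7,7,8,8,9,10,10,10,11,11,11,11,12,16,16,19]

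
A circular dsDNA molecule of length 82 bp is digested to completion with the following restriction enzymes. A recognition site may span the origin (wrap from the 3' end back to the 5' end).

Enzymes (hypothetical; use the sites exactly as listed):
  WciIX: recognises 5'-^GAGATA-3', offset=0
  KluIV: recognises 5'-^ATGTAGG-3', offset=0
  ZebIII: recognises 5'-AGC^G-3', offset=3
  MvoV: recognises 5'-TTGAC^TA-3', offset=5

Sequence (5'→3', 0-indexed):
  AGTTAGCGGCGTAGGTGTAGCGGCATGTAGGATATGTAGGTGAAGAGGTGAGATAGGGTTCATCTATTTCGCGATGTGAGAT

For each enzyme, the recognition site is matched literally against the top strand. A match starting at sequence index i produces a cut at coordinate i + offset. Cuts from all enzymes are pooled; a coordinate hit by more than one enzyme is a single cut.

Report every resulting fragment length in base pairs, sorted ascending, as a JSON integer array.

Per-enzyme occurrences:
  WciIX GAGATA/0: at [49, 77] ⇒ [49, 77]
  KluIV ATGTAGG/0: at [24, 33] ⇒ [24, 33]
  ZebIII AGCG/3: at [4, 18] ⇒ [7, 21]
  MvoV (TTGACTA, off=5): no sites

All cut coordinates (distinct, sorted): [7, 21, 24, 33, 49, 77]

Fragment lengths:
  7→21: 14 bp
  21→24: 3 bp
  24→33: 9 bp
  33→49: 16 bp
  49→77: 28 bp
  77→7 (wrap): 82-77+7 = 12 bp

[3,9,12,14,16,28]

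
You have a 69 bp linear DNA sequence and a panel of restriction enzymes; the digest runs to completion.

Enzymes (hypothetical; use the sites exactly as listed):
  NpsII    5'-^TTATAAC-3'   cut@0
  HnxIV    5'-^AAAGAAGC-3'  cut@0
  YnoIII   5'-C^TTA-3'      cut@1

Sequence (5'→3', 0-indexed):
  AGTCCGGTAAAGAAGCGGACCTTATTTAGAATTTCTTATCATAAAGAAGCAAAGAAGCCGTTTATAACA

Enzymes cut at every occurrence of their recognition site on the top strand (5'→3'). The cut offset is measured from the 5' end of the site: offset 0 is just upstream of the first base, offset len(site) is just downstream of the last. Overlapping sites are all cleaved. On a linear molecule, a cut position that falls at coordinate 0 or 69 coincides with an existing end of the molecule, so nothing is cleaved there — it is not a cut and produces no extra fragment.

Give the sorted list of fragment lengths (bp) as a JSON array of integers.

Scan for sites:
  NpsII (TTATAAC, off=0): starts [61] → cuts [61]
  HnxIV (AAAGAAGC, off=0): starts [8, 42, 50] → cuts [8, 42, 50]
  YnoIII (CTTA, off=1): starts [20, 34] → cuts [21, 35]

Pooled cuts: [8, 21, 35, 42, 50, 61]

Fragment lengths:
  [0,8): 8 bp
  [8,21): 13 bp
  [21,35): 14 bp
  [35,42): 7 bp
  [42,50): 8 bp
  [50,61): 11 bp
  [61,69): 8 bp

[7,8,8,8,11,13,14]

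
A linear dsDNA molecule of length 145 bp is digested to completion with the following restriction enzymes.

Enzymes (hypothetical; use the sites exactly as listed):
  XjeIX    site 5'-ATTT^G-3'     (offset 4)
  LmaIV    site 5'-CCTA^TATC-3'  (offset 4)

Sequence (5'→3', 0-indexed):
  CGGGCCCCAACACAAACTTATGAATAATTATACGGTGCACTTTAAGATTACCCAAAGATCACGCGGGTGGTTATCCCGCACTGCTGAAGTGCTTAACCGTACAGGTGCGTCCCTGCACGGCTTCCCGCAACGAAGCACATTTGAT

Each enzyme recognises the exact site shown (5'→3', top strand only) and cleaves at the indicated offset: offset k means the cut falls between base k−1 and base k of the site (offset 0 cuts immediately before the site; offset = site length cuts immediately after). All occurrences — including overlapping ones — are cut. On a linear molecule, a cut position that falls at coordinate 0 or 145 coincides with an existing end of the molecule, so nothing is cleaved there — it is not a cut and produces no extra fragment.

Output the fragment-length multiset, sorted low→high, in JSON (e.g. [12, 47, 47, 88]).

[3,142]

Site scan:
  XjeIX (ATTTG, off=4): starts [138] → cuts [142]
  LmaIV (CCTATATC, off=4): no sites

All cut coordinates (distinct, sorted): [142]

Fragment lengths:
  [0,142): 142 bp
  [142,145): 3 bp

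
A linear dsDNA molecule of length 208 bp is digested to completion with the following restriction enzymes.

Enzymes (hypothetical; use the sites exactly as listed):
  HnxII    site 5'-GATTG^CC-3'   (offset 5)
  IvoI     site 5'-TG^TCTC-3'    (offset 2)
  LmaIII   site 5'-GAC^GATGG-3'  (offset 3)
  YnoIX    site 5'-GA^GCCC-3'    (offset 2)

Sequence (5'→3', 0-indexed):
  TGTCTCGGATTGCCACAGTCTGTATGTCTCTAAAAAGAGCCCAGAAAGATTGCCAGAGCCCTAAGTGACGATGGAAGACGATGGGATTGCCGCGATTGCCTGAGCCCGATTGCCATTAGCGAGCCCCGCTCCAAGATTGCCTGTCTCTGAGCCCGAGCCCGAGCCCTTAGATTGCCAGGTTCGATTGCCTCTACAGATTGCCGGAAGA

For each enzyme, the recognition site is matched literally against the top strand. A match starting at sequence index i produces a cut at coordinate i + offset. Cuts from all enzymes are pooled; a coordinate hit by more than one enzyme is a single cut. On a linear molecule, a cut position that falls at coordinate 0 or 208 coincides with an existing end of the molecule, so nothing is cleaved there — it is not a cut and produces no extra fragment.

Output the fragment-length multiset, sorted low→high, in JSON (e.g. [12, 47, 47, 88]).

[2,4,5,5,6,6,7,8,9,9,10,10,10,10,12,12,12,13,13,14,14,17]

Site scan:
  HnxII GATTGCC/5: at [7, 47, 84, 93, 107, 134, 169, 182, 195] ⇒ [12, 52, 89, 98, 112, 139, 174, 187, 200]
  IvoI TGTCTC/2: at [0, 24, 141] ⇒ [2, 26, 143]
  LmaIII GACGATGG/3: at [66, 76] ⇒ [69, 79]
  YnoIX GAGCCC/2: at [36, 55, 101, 120, 148, 154, 160] ⇒ [38, 57, 103, 122, 150, 156, 162]

All cut coordinates (distinct, sorted): [2, 12, 26, 38, 52, 57, 69, 79, 89, 98, 103, 112, 122, 139, 143, 150, 156, 162, 174, 187, 200]

Fragments:
  [0,2): 2 bp
  [2,12): 10 bp
  [12,26): 14 bp
  [26,38): 12 bp
  [38,52): 14 bp
  [52,57): 5 bp
  [57,69): 12 bp
  [69,79): 10 bp
  [79,89): 10 bp
  [89,98): 9 bp
  [98,103): 5 bp
  [103,112): 9 bp
  [112,122): 10 bp
  [122,139): 17 bp
  [139,143): 4 bp
  [143,150): 7 bp
  [150,156): 6 bp
  [156,162): 6 bp
  [162,174): 12 bp
  [174,187): 13 bp
  [187,200): 13 bp
  [200,208): 8 bp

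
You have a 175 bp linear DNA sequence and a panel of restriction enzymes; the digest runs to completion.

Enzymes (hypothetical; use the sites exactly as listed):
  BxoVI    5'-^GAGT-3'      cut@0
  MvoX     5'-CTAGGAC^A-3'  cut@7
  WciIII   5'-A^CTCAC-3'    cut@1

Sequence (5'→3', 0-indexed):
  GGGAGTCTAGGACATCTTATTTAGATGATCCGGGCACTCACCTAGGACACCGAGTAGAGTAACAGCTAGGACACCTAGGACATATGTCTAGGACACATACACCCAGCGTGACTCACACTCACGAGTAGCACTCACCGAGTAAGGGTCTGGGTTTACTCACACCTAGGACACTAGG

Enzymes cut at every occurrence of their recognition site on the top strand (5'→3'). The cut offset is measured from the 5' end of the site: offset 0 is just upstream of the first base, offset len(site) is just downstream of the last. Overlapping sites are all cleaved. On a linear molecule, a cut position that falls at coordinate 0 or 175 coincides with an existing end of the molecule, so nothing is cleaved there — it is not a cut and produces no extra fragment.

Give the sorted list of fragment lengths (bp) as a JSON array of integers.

[2,3,5,5,6,6,6,8,9,11,12,13,14,16,17,19,23]

Per-enzyme occurrences:
  BxoVI (GAGT, off=0): starts [2, 51, 56, 122, 136] → cuts [2, 51, 56, 122, 136]
  MvoX (CTAGGACA, off=7): starts [6, 41, 65, 74, 87, 162] → cuts [13, 48, 72, 81, 94, 169]
  WciIII (ACTCAC, off=1): starts [35, 110, 116, 129, 154] → cuts [36, 111, 117, 130, 155]

All cut coordinates (distinct, sorted): [2, 13, 36, 48, 51, 56, 72, 81, 94, 111, 117, 122, 130, 136, 155, 169]

Fragment lengths:
  [0,2): 2 bp
  [2,13): 11 bp
  [13,36): 23 bp
  [36,48): 12 bp
  [48,51): 3 bp
  [51,56): 5 bp
  [56,72): 16 bp
  [72,81): 9 bp
  [81,94): 13 bp
  [94,111): 17 bp
  [111,117): 6 bp
  [117,122): 5 bp
  [122,130): 8 bp
  [130,136): 6 bp
  [136,155): 19 bp
  [155,169): 14 bp
  [169,175): 6 bp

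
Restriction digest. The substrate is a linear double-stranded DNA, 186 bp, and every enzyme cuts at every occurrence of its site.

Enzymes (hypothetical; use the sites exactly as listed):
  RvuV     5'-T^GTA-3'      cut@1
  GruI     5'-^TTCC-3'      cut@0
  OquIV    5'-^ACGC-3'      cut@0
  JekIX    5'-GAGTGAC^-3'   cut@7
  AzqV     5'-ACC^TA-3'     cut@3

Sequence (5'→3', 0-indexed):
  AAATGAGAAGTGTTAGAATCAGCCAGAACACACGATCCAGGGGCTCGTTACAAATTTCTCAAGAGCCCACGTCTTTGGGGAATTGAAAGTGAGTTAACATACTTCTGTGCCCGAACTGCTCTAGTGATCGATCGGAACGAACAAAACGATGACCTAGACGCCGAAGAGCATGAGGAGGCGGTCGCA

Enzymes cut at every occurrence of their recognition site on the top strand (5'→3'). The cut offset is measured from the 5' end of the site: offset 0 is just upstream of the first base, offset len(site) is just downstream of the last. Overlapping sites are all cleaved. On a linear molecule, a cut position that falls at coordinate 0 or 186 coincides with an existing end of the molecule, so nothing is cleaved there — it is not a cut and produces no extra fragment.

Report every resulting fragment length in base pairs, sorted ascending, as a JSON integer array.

[3,29,154]

Site scan:
  RvuV (TGTA, off=1): no sites
  GruI (TTCC, off=0): no sites
  OquIV (ACGC, off=0): starts [157] → cuts [157]
  JekIX (GAGTGAC, off=7): no sites
  AzqV (ACCTA, off=3): starts [151] → cuts [154]

Pooled cuts: [154, 157]

Fragment lengths:
  [0,154): 154 bp
  [154,157): 3 bp
  [157,186): 29 bp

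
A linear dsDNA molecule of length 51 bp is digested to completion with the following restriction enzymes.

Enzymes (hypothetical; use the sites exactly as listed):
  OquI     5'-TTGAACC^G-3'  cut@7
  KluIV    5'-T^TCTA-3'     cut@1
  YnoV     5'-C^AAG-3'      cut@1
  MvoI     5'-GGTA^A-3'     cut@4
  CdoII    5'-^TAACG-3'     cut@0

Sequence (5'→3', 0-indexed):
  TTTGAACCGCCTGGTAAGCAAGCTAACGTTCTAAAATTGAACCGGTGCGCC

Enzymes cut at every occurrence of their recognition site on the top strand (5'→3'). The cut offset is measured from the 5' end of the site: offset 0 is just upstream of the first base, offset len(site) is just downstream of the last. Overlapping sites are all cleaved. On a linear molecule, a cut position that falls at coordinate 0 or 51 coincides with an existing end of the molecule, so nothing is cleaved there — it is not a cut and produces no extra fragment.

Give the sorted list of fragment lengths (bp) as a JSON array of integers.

Per-enzyme occurrences:
  OquI TTGAACCG/7: at [1, 36] ⇒ [8, 43]
  KluIV TTCTA/1: at [28] ⇒ [29]
  YnoV CAAG/1: at [18] ⇒ [19]
  MvoI GGTAA/4: at [12] ⇒ [16]
  CdoII TAACG/0: at [23] ⇒ [23]

All cut coordinates (distinct, sorted): [8, 16, 19, 23, 29, 43]

Fragments:
  [0,8): 8 bp
  [8,16): 8 bp
  [16,19): 3 bp
  [19,23): 4 bp
  [23,29): 6 bp
  [29,43): 14 bp
  [43,51): 8 bp

[3,4,6,8,8,8,14]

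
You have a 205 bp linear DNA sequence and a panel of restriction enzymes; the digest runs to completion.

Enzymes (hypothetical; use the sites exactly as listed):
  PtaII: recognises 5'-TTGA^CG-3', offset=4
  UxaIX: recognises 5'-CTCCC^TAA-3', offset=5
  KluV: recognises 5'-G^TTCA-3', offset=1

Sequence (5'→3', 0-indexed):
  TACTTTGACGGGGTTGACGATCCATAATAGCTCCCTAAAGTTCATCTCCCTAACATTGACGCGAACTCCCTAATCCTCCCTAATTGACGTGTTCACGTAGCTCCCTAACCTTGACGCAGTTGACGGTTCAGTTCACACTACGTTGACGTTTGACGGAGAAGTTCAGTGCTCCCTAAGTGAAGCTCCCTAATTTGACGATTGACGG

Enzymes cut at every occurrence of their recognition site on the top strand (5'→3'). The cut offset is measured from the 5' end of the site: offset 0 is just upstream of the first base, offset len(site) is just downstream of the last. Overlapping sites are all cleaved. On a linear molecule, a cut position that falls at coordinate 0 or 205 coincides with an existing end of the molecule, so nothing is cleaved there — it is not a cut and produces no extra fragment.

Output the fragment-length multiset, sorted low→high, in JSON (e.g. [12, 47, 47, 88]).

Site scan:
  PtaII (TTGACG, off=4): starts [4, 13, 55, 83, 110, 119, 142, 149, 191, 198] → cuts [8, 17, 59, 87, 114, 123, 146, 153, 195, 202]
  UxaIX (CTCCCTAA, off=5): starts [30, 45, 65, 75, 100, 168, 182] → cuts [35, 50, 70, 80, 105, 173, 187]
  KluV (GTTCA, off=1): starts [39, 90, 125, 130, 160] → cuts [40, 91, 126, 131, 161]

All cut coordinates (distinct, sorted): [8, 17, 35, 40, 50, 59, 70, 80, 87, 91, 105, 114, 123, 126, 131, 146, 153, 161, 173, 187, 195, 202]

Fragments:
  [0,8): 8 bp
  [8,17): 9 bp
  [17,35): 18 bp
  [35,40): 5 bp
  [40,50): 10 bp
  [50,59): 9 bp
  [59,70): 11 bp
  [70,80): 10 bp
  [80,87): 7 bp
  [87,91): 4 bp
  [91,105): 14 bp
  [105,114): 9 bp
  [114,123): 9 bp
  [123,126): 3 bp
  [126,131): 5 bp
  [131,146): 15 bp
  [146,153): 7 bp
  [153,161): 8 bp
  [161,173): 12 bp
  [173,187): 14 bp
  [187,195): 8 bp
  [195,202): 7 bp
  [202,205): 3 bp

[3,3,4,5,5,7,7,7,8,8,8,9,9,9,9,10,10,11,12,14,14,15,18]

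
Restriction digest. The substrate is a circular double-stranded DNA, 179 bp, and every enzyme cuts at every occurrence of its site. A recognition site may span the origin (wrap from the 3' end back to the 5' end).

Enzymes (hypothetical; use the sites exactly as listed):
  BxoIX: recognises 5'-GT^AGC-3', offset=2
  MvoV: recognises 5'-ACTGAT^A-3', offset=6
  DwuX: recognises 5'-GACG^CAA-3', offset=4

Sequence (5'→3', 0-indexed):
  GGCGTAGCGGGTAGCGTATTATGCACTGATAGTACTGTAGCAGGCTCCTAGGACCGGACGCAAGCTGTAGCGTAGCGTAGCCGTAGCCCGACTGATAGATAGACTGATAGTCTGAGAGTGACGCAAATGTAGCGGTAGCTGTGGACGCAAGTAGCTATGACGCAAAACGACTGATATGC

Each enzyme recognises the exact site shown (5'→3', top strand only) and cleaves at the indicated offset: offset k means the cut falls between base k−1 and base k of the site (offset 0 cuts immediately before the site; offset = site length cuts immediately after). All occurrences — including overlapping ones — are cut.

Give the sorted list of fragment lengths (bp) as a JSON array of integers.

[5,5,5,6,6,7,7,8,8,9,10,11,12,12,13,15,18,22]

Scan for sites:
  BxoIX GTAGC/2: at [3, 10, 36, 66, 71, 76, 82, 128, 134, 150] ⇒ [5, 12, 38, 68, 73, 78, 84, 130, 136, 152]
  MvoV ACTGATA/6: at [24, 90, 102, 169] ⇒ [30, 96, 108, 175]
  DwuX GACGCAA/4: at [56, 119, 143, 158] ⇒ [60, 123, 147, 162]

All cut coordinates (distinct, sorted): [5, 12, 30, 38, 60, 68, 73, 78, 84, 96, 108, 123, 130, 136, 147, 152, 162, 175]

Fragment lengths:
  5→12: 7 bp
  12→30: 18 bp
  30→38: 8 bp
  38→60: 22 bp
  60→68: 8 bp
  68→73: 5 bp
  73→78: 5 bp
  78→84: 6 bp
  84→96: 12 bp
  96→108: 12 bp
  108→123: 15 bp
  123→130: 7 bp
  130→136: 6 bp
  136→147: 11 bp
  147→152: 5 bp
  152→162: 10 bp
  162→175: 13 bp
  175→5 (wrap): 179-175+5 = 9 bp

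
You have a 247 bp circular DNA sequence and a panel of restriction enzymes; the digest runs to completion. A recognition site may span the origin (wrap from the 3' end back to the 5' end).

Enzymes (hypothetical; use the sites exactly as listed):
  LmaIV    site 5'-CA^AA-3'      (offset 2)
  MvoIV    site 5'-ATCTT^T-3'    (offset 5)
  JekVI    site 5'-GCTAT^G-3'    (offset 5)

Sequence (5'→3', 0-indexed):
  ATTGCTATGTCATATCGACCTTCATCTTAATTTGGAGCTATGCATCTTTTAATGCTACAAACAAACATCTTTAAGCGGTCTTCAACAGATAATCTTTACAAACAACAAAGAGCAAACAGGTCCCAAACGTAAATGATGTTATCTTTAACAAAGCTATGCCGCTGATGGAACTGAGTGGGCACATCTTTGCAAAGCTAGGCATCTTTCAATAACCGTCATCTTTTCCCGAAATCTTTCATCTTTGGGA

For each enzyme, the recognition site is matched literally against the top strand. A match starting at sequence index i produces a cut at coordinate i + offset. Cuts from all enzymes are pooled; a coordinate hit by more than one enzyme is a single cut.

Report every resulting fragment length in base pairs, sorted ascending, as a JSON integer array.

Site scan:
  LmaIV CAAA/2: at [57, 61, 98, 105, 112, 123, 148, 189] ⇒ [59, 63, 100, 107, 114, 125, 150, 191]
  MvoIV ATCTTT/5: at [43, 66, 91, 140, 182, 200, 217, 230, 237] ⇒ [48, 71, 96, 145, 187, 205, 222, 235, 242]
  JekVI GCTATG/5: at [3, 36, 152] ⇒ [8, 41, 157]

Pooled cuts: [8, 41, 48, 59, 63, 71, 96, 100, 107, 114, 125, 145, 150, 157, 187, 191, 205, 222, 235, 242]

Fragment lengths:
  8→41: 33 bp
  41→48: 7 bp
  48→59: 11 bp
  59→63: 4 bp
  63→71: 8 bp
  71→96: 25 bp
  96→100: 4 bp
  100→107: 7 bp
  107→114: 7 bp
  114→125: 11 bp
  125→145: 20 bp
  145→150: 5 bp
  150→157: 7 bp
  157→187: 30 bp
  187→191: 4 bp
  191→205: 14 bp
  205→222: 17 bp
  222→235: 13 bp
  235→242: 7 bp
  242→8 (wrap): 247-242+8 = 13 bp

[4,4,4,5,7,7,7,7,7,8,11,11,13,13,14,17,20,25,30,33]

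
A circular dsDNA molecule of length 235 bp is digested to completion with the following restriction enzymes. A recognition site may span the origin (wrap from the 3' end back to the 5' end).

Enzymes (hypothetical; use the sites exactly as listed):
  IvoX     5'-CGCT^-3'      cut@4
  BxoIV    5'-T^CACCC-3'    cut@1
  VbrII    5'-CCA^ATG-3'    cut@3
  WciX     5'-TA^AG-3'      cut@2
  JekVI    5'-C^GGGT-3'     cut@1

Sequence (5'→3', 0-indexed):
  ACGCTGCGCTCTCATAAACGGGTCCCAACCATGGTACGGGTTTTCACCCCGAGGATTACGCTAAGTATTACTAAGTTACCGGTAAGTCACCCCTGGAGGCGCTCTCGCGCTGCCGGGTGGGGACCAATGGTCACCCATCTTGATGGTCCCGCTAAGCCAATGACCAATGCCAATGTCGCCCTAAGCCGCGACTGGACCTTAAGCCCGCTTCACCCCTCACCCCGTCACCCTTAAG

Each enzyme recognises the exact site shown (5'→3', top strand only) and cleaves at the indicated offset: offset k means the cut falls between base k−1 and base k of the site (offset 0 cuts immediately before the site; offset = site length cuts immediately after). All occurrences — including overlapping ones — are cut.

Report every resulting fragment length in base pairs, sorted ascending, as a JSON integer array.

Site scan:
  IvoX CGCT/4: at [1, 6, 58, 99, 107, 149, 205] ⇒ [5, 10, 62, 103, 111, 153, 209]
  BxoIV TCACCC/1: at [43, 86, 130, 209, 216, 224] ⇒ [44, 87, 131, 210, 217, 225]
  VbrII CCAATG/3: at [123, 156, 163, 169] ⇒ [126, 159, 166, 172]
  WciX TAAG/2: at [61, 71, 82, 152, 181, 199, 231] ⇒ [63, 73, 84, 154, 183, 201, 233]
  JekVI CGGGT/1: at [18, 36, 113] ⇒ [19, 37, 114]

All cut coordinates (distinct, sorted): [5, 10, 19, 37, 44, 62, 63, 73, 84, 87, 103, 111, 114, 126, 131, 153, 154, 159, 166, 172, 183, 201, 209, 210, 217, 225, 233]

Fragment lengths:
  5→10: 5 bp
  10→19: 9 bp
  19→37: 18 bp
  37→44: 7 bp
  44→62: 18 bp
  62→63: 1 bp
  63→73: 10 bp
  73→84: 11 bp
  84→87: 3 bp
  87→103: 16 bp
  103→111: 8 bp
  111→114: 3 bp
  114→126: 12 bp
  126→131: 5 bp
  131→153: 22 bp
  153→154: 1 bp
  154→159: 5 bp
  159→166: 7 bp
  166→172: 6 bp
  172→183: 11 bp
  183→201: 18 bp
  201→209: 8 bp
  209→210: 1 bp
  210→217: 7 bp
  217→225: 8 bp
  225→233: 8 bp
  233→5 (wrap): 235-233+5 = 7 bp

[1,1,1,3,3,5,5,5,6,7,7,7,7,8,8,8,8,9,10,11,11,12,16,18,18,18,22]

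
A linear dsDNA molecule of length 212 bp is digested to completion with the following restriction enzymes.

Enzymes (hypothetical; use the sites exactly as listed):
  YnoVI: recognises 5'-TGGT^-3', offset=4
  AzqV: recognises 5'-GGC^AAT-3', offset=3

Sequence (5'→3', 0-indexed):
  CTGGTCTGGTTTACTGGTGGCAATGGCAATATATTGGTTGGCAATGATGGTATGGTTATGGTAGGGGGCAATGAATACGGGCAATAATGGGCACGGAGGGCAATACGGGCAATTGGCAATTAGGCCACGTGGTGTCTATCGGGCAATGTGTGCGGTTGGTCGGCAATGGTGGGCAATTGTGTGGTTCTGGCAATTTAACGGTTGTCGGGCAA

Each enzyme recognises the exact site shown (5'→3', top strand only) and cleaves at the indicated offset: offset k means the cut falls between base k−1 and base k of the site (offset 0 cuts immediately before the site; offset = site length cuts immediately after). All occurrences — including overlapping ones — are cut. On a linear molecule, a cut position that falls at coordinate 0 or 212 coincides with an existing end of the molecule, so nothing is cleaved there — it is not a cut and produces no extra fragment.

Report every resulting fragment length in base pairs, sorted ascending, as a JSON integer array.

[3,4,4,4,5,5,5,6,6,6,6,7,7,8,9,9,11,11,11,13,16,16,19,21]

Scan for sites:
  YnoVI (TGGT, off=4): starts [1, 6, 14, 34, 47, 52, 58, 129, 156, 166, 181] → cuts [5, 10, 18, 38, 51, 56, 62, 133, 160, 170, 185]
  AzqV (GGCAAT, off=3): starts [18, 24, 39, 66, 79, 98, 107, 114, 141, 161, 171, 188] → cuts [21, 27, 42, 69, 82, 101, 110, 117, 144, 164, 174, 191]

All cut coordinates (distinct, sorted): [5, 10, 18, 21, 27, 38, 42, 51, 56, 62, 69, 82, 101, 110, 117, 133, 144, 160, 164, 170, 174, 185, 191]

Fragments:
  [0,5): 5 bp
  [5,10): 5 bp
  [10,18): 8 bp
  [18,21): 3 bp
  [21,27): 6 bp
  [27,38): 11 bp
  [38,42): 4 bp
  [42,51): 9 bp
  [51,56): 5 bp
  [56,62): 6 bp
  [62,69): 7 bp
  [69,82): 13 bp
  [82,101): 19 bp
  [101,110): 9 bp
  [110,117): 7 bp
  [117,133): 16 bp
  [133,144): 11 bp
  [144,160): 16 bp
  [160,164): 4 bp
  [164,170): 6 bp
  [170,174): 4 bp
  [174,185): 11 bp
  [185,191): 6 bp
  [191,212): 21 bp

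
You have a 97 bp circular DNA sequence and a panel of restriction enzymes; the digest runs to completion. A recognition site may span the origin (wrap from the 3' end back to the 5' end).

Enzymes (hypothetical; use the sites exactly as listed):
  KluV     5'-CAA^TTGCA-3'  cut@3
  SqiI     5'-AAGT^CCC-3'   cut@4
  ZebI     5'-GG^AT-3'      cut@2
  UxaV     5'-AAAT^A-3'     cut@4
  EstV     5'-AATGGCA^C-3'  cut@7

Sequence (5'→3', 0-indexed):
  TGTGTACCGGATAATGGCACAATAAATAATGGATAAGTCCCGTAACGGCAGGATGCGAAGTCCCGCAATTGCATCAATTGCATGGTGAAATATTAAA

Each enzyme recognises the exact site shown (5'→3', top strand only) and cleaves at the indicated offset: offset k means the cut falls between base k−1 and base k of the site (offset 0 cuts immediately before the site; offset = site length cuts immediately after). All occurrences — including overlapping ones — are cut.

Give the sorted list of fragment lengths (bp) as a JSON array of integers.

[5,6,7,8,9,9,9,14,14,16]

Per-enzyme occurrences:
  KluV CAATTGCA/3: at [65, 74] ⇒ [68, 77]
  SqiI AAGTCCC/4: at [34, 57] ⇒ [38, 61]
  ZebI GGAT/2: at [8, 30, 50] ⇒ [10, 32, 52]
  UxaV AAATA/4: at [23, 87] ⇒ [27, 91]
  EstV AATGGCAC/7: at [12] ⇒ [19]

Pooled cuts: [10, 19, 27, 32, 38, 52, 61, 68, 77, 91]

Fragments:
  10→19: 9 bp
  19→27: 8 bp
  27→32: 5 bp
  32→38: 6 bp
  38→52: 14 bp
  52→61: 9 bp
  61→68: 7 bp
  68→77: 9 bp
  77→91: 14 bp
  91→10 (wrap): 97-91+10 = 16 bp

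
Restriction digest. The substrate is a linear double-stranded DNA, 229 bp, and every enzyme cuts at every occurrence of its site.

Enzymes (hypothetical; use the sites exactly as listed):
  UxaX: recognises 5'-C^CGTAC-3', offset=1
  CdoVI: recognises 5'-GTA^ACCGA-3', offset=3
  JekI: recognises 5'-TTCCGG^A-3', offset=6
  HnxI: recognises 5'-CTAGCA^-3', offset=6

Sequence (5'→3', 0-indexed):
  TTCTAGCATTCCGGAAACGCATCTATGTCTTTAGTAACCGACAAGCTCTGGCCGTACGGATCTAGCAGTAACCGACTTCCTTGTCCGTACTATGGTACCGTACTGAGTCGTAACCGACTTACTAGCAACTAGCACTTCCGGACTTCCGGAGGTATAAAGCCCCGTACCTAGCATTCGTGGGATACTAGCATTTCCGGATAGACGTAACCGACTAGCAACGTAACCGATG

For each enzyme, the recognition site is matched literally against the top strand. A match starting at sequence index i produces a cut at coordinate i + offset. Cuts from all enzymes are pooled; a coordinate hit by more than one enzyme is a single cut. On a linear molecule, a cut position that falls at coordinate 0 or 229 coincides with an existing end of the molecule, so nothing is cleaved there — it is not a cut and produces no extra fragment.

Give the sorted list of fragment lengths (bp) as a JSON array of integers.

Site scan:
  UxaX CCGTAC/1: at [51, 84, 97, 161] ⇒ [52, 85, 98, 162]
  CdoVI GTAACCGA/3: at [33, 67, 109, 203, 219] ⇒ [36, 70, 112, 206, 222]
  JekI TTCCGGA/6: at [8, 135, 143, 191] ⇒ [14, 141, 149, 197]
  HnxI CTAGCA/6: at [2, 61, 121, 128, 167, 184, 211] ⇒ [8, 67, 127, 134, 173, 190, 217]

Pooled cuts: [8, 14, 36, 52, 67, 70, 85, 98, 112, 127, 134, 141, 149, 162, 173, 190, 197, 206, 217, 222]

Fragment lengths:
  [0,8): 8 bp
  [8,14): 6 bp
  [14,36): 22 bp
  [36,52): 16 bp
  [52,67): 15 bp
  [67,70): 3 bp
  [70,85): 15 bp
  [85,98): 13 bp
  [98,112): 14 bp
  [112,127): 15 bp
  [127,134): 7 bp
  [134,141): 7 bp
  [141,149): 8 bp
  [149,162): 13 bp
  [162,173): 11 bp
  [173,190): 17 bp
  [190,197): 7 bp
  [197,206): 9 bp
  [206,217): 11 bp
  [217,222): 5 bp
  [222,229): 7 bp

[3,5,6,7,7,7,7,8,8,9,11,11,13,13,14,15,15,15,16,17,22]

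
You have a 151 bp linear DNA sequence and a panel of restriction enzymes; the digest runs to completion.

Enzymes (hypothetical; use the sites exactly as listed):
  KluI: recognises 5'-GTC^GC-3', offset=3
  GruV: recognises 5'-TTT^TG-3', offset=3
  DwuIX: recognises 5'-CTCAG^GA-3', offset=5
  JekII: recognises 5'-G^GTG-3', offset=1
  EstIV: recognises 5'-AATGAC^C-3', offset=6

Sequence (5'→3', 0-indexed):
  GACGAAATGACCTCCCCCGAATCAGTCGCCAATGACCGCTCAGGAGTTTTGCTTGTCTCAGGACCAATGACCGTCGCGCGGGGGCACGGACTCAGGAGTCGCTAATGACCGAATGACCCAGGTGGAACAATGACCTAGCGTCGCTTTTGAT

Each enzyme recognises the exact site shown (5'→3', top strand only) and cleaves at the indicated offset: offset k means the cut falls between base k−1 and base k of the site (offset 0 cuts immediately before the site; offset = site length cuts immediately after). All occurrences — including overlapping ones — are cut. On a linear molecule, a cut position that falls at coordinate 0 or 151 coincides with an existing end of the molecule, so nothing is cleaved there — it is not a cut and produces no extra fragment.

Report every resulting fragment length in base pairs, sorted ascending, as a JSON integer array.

[4,4,4,5,5,6,7,8,8,9,9,10,11,12,13,16,20]

Site scan:
  KluI GTCGC/3: at [24, 72, 97, 139] ⇒ [27, 75, 100, 142]
  GruV TTTTG/3: at [46, 144] ⇒ [49, 147]
  DwuIX CTCAGGA/5: at [38, 56, 90] ⇒ [43, 61, 95]
  JekII GGTG/1: at [120] ⇒ [121]
  EstIV AATGACC/6: at [5, 30, 65, 103, 111, 128] ⇒ [11, 36, 71, 109, 117, 134]

All cut coordinates (distinct, sorted): [11, 27, 36, 43, 49, 61, 71, 75, 95, 100, 109, 117, 121, 134, 142, 147]

Fragments:
  [0,11): 11 bp
  [11,27): 16 bp
  [27,36): 9 bp
  [36,43): 7 bp
  [43,49): 6 bp
  [49,61): 12 bp
  [61,71): 10 bp
  [71,75): 4 bp
  [75,95): 20 bp
  [95,100): 5 bp
  [100,109): 9 bp
  [109,117): 8 bp
  [117,121): 4 bp
  [121,134): 13 bp
  [134,142): 8 bp
  [142,147): 5 bp
  [147,151): 4 bp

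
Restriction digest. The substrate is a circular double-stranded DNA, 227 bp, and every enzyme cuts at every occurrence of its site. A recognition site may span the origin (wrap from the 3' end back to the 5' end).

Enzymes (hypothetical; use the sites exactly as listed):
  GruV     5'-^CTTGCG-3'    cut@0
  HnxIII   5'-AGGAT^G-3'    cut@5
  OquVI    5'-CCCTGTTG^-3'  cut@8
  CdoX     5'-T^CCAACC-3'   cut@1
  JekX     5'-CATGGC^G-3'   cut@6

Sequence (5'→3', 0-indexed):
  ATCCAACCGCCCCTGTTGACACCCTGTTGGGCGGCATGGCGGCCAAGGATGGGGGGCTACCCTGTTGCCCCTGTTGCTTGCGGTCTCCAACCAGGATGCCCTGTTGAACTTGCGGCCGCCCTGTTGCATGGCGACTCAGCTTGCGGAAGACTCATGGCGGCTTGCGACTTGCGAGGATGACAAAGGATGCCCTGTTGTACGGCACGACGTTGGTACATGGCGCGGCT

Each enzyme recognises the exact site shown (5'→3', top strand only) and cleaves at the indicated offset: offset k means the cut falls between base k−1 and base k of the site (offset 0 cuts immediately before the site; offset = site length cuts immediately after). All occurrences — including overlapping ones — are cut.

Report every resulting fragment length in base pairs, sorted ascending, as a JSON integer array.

Per-enzyme occurrences:
  GruV CTTGCG/0: at [76, 108, 139, 160, 167] ⇒ [76, 108, 139, 160, 167]
  HnxIII AGGATG/5: at [45, 92, 173, 183] ⇒ [50, 97, 178, 188]
  OquVI CCCTGTTG/8: at [10, 21, 59, 68, 98, 118, 189] ⇒ [18, 29, 67, 76, 106, 126, 197]
  CdoX TCCAACC/1: at [1, 85] ⇒ [2, 86]
  JekX CATGGCG/6: at [34, 126, 152, 215] ⇒ [40, 132, 158, 221]

Pooled cuts: [2, 18, 29, 40, 50, 67, 76, 86, 97, 106, 108, 126, 132, 139, 158, 160, 167, 178, 188, 197, 221]

Fragment lengths:
  2→18: 16 bp
  18→29: 11 bp
  29→40: 11 bp
  40→50: 10 bp
  50→67: 17 bp
  67→76: 9 bp
  76→86: 10 bp
  86→97: 11 bp
  97→106: 9 bp
  106→108: 2 bp
  108→126: 18 bp
  126→132: 6 bp
  132→139: 7 bp
  139→158: 19 bp
  158→160: 2 bp
  160→167: 7 bp
  167→178: 11 bp
  178→188: 10 bp
  188→197: 9 bp
  197→221: 24 bp
  221→2 (wrap): 227-221+2 = 8 bp

[2,2,6,7,7,8,9,9,9,10,10,10,11,11,11,11,16,17,18,19,24]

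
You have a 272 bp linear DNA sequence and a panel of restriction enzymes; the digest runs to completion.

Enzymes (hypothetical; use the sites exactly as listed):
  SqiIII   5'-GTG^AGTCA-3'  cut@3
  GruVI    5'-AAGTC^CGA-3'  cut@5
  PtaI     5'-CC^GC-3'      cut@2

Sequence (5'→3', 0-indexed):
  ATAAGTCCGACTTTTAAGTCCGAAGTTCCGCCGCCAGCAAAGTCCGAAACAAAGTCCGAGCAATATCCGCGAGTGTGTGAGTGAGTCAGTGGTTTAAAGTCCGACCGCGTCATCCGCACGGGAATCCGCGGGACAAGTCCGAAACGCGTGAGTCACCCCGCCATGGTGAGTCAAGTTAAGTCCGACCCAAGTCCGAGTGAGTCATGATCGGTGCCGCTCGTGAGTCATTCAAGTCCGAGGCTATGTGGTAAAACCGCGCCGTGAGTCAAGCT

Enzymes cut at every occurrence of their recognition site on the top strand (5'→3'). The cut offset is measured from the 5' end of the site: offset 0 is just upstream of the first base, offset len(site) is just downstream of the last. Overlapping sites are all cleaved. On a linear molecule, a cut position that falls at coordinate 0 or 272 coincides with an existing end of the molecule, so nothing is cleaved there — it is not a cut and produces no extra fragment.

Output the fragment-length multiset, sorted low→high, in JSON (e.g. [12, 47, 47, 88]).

Site scan:
  SqiIII GTGAGTCA/3: at [80, 147, 165, 196, 219, 260] ⇒ [83, 150, 168, 199, 222, 263]
  GruVI AAGTCCGA/5: at [2, 15, 39, 51, 96, 134, 177, 188, 230] ⇒ [7, 20, 44, 56, 101, 139, 182, 193, 235]
  PtaI CCGC/2: at [27, 30, 66, 104, 113, 125, 157, 213, 253] ⇒ [29, 32, 68, 106, 115, 127, 159, 215, 255]

Pooled cuts: [7, 20, 29, 32, 44, 56, 68, 83, 101, 106, 115, 127, 139, 150, 159, 168, 182, 193, 199, 215, 222, 235, 255, 263]

Fragment lengths:
  [0,7): 7 bp
  [7,20): 13 bp
  [20,29): 9 bp
  [29,32): 3 bp
  [32,44): 12 bp
  [44,56): 12 bp
  [56,68): 12 bp
  [68,83): 15 bp
  [83,101): 18 bp
  [101,106): 5 bp
  [106,115): 9 bp
  [115,127): 12 bp
  [127,139): 12 bp
  [139,150): 11 bp
  [150,159): 9 bp
  [159,168): 9 bp
  [168,182): 14 bp
  [182,193): 11 bp
  [193,199): 6 bp
  [199,215): 16 bp
  [215,222): 7 bp
  [222,235): 13 bp
  [235,255): 20 bp
  [255,263): 8 bp
  [263,272): 9 bp

[3,5,6,7,7,8,9,9,9,9,9,11,11,12,12,12,12,12,13,13,14,15,16,18,20]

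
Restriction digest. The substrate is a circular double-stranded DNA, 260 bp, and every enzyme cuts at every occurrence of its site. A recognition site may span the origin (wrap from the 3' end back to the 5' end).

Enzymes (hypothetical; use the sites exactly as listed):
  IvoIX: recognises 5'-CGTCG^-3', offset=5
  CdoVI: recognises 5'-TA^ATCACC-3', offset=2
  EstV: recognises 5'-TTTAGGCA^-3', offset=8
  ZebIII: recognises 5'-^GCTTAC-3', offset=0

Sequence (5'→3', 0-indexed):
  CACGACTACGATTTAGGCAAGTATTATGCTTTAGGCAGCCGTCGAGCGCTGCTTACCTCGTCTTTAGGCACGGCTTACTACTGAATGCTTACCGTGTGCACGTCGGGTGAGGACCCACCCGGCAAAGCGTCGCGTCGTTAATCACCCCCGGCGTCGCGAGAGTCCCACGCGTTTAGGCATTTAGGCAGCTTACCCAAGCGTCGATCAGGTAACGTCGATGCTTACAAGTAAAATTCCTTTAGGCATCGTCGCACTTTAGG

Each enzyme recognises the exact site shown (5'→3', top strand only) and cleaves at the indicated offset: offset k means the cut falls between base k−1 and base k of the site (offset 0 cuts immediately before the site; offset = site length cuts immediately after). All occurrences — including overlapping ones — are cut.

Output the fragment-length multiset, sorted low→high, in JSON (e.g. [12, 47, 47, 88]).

Per-enzyme occurrences:
  IvoIX (CGTCG, off=5): starts [39, 100, 127, 132, 151, 198, 212, 246] → cuts [44, 105, 132, 137, 156, 203, 217, 251]
  CdoVI (TAATCACC, off=2): starts [138] → cuts [140]
  EstV (TTTAGGCA, off=8): starts [11, 29, 62, 171, 179, 237, 254] → cuts [2, 19, 37, 70, 179, 187, 245]
  ZebIII (GCTTAC, off=0): starts [50, 72, 86, 187, 219] → cuts [50, 72, 86, 187, 219]

All cut coordinates (distinct, sorted): [2, 19, 37, 44, 50, 70, 72, 86, 105, 132, 137, 140, 156, 179, 187, 203, 217, 219, 245, 251]

Fragments:
  2→19: 17 bp
  19→37: 18 bp
  37→44: 7 bp
  44→50: 6 bp
  50→70: 20 bp
  70→72: 2 bp
  72→86: 14 bp
  86→105: 19 bp
  105→132: 27 bp
  132→137: 5 bp
  137→140: 3 bp
  140→156: 16 bp
  156→179: 23 bp
  179→187: 8 bp
  187→203: 16 bp
  203→217: 14 bp
  217→219: 2 bp
  219→245: 26 bp
  245→251: 6 bp
  251→2 (wrap): 260-251+2 = 11 bp

[2,2,3,5,6,6,7,8,11,14,14,16,16,17,18,19,20,23,26,27]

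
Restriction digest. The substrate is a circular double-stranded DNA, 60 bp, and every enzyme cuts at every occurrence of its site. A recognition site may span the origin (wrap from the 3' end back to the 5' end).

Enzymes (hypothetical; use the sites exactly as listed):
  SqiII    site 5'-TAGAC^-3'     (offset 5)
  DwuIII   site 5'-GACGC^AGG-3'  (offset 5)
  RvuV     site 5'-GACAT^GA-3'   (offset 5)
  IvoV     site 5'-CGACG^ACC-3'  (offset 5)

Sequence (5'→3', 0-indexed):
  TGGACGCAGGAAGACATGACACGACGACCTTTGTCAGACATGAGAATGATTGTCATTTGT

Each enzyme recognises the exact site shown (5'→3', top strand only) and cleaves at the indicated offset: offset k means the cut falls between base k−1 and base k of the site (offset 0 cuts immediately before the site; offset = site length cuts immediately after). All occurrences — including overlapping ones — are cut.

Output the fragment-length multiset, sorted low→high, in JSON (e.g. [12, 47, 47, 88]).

Site scan:
  SqiII (TAGAC, off=5): no sites
  DwuIII (GACGCAGG, off=5): starts [2] → cuts [7]
  RvuV (GACATGA, off=5): starts [12, 36] → cuts [17, 41]
  IvoV (CGACGACC, off=5): starts [21] → cuts [26]

All cut coordinates (distinct, sorted): [7, 17, 26, 41]

Fragments:
  7→17: 10 bp
  17→26: 9 bp
  26→41: 15 bp
  41→7 (wrap): 60-41+7 = 26 bp

[9,10,15,26]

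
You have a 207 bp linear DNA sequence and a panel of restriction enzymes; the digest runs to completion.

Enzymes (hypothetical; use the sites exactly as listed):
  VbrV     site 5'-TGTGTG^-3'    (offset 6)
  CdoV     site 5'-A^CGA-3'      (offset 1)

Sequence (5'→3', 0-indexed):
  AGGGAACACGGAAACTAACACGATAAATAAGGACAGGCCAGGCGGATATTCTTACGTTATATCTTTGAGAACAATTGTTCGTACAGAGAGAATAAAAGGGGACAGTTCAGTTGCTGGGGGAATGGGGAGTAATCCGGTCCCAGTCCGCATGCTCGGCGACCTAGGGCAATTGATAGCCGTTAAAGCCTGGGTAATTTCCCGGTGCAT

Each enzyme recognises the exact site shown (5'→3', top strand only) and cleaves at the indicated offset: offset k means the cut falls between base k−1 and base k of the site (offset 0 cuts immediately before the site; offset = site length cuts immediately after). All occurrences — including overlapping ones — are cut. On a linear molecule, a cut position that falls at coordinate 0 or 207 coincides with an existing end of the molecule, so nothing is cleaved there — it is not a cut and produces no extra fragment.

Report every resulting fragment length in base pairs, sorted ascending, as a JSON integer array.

[20,187]

Site scan:
  VbrV (TGTGTG, off=6): no sites
  CdoV ACGA/1: at [19] ⇒ [20]

Pooled cuts: [20]

Fragment lengths:
  [0,20): 20 bp
  [20,207): 187 bp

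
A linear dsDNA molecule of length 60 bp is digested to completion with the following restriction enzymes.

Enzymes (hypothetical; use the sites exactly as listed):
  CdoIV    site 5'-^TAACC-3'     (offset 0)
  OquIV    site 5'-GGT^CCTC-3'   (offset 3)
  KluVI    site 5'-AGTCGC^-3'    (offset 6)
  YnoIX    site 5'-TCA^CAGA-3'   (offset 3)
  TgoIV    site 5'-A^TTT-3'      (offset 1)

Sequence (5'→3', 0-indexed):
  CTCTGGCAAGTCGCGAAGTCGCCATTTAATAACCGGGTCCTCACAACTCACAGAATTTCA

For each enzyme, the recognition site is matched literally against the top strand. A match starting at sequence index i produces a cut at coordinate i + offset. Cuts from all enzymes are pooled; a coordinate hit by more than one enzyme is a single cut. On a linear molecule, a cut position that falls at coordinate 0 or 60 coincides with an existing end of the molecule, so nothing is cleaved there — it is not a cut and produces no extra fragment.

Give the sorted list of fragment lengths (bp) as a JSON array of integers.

[2,5,5,5,8,9,12,14]

Site scan:
  CdoIV TAACC/0: at [29] ⇒ [29]
  OquIV GGTCCTC/3: at [35] ⇒ [38]
  KluVI AGTCGC/6: at [8, 16] ⇒ [14, 22]
  YnoIX TCACAGA/3: at [47] ⇒ [50]
  TgoIV ATTT/1: at [23, 54] ⇒ [24, 55]

All cut coordinates (distinct, sorted): [14, 22, 24, 29, 38, 50, 55]

Fragment lengths:
  [0,14): 14 bp
  [14,22): 8 bp
  [22,24): 2 bp
  [24,29): 5 bp
  [29,38): 9 bp
  [38,50): 12 bp
  [50,55): 5 bp
  [55,60): 5 bp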